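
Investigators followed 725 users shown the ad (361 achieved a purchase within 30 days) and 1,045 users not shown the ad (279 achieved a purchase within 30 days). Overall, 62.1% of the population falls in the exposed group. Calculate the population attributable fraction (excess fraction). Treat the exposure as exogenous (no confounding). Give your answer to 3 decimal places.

PAF ≈ 0.349

p₁ = P(outcome | exposed) = 361/725 = 0.49793
p₀ = P(outcome | unexposed) = 279/1045 = 0.26699
Overall risk P(Y=1) = π·p₁ + (1−π)·p₀ = 0.621×0.49793 + 0.379×0.26699 = 0.4104.
Under exogeneity, PAF = [P(Y=1) − p₀] / P(Y=1).
PAF = (0.4104 − 0.26699) / 0.4104 ≈ 0.3495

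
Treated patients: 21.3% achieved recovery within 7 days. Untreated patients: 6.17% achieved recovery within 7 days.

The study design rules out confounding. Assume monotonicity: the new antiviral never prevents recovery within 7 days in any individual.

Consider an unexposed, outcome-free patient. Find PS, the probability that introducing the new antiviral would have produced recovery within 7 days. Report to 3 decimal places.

p₁ = 0.213, p₀ = 0.0617.
Under exogeneity and monotonicity, PS = (p₁ − p₀) / (1 − p₀).
PS = (0.213 − 0.0617) / (1 − 0.0617) = 0.1513 / 0.9383 ≈ 0.1612

PS ≈ 0.161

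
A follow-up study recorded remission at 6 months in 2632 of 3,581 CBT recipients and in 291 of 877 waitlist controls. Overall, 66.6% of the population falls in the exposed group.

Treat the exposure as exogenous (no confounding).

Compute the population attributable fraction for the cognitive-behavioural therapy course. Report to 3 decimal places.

p₁ = P(outcome | exposed) = 2632/3581 = 0.73499
p₀ = P(outcome | unexposed) = 291/877 = 0.33181
Overall risk P(Y=1) = π·p₁ + (1−π)·p₀ = 0.666×0.73499 + 0.334×0.33181 = 0.60033.
Under exogeneity, PAF = [P(Y=1) − p₀] / P(Y=1).
PAF = (0.60033 − 0.33181) / 0.60033 ≈ 0.4473

PAF ≈ 0.447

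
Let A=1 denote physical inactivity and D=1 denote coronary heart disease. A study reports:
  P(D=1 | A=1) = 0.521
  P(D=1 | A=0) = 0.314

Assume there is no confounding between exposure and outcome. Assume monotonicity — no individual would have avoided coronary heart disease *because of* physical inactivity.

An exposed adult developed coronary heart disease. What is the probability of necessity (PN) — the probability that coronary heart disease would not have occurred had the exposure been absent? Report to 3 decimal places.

Let p₁ = 0.521, p₀ = 0.314.
Under exogeneity and monotonicity, PN = (p₁ − p₀) / p₁.
PN = (0.521 − 0.314) / 0.521 = 0.207 / 0.521 ≈ 0.3973

PN ≈ 0.397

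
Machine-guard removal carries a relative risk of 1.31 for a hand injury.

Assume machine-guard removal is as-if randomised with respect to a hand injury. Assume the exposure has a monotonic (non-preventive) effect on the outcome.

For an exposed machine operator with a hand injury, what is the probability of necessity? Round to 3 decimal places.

Under exogeneity and monotonicity, PN = (RR − 1) / RR = 1 − 1/RR.
PN = (1.31 − 1) / 1.31 = 0.31 / 1.31 ≈ 0.2366

PN ≈ 0.237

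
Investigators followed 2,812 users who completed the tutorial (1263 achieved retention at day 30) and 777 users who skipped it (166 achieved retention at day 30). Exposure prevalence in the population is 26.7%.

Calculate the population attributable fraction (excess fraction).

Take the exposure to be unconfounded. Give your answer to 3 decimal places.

p₁ = P(outcome | exposed) = 1263/2812 = 0.44915
p₀ = P(outcome | unexposed) = 166/777 = 0.21364
Overall risk P(Y=1) = π·p₁ + (1−π)·p₀ = 0.267×0.44915 + 0.733×0.21364 = 0.27652.
Under exogeneity, PAF = [P(Y=1) − p₀] / P(Y=1).
PAF = (0.27652 − 0.21364) / 0.27652 ≈ 0.2274

PAF ≈ 0.227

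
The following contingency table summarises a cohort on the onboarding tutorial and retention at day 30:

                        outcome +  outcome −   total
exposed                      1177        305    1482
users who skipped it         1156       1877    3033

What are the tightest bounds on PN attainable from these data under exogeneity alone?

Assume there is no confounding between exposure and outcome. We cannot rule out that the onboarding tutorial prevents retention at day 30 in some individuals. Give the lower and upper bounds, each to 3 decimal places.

0.520 ≤ PN ≤ 0.779

p₁ = P(outcome | exposed) = 1177/1482 = 0.7942
p₀ = P(outcome | unexposed) = 1156/3033 = 0.38114
Under exogeneity alone the bounds on PN are max{0,(p₁−p₀)/p₁} ≤ PN ≤ min{1,(1−p₀)/p₁}.
  lower = (p₁ − p₀)/p₁ = 0.41306 / 0.7942 ≈ 0.5201
  upper = min{1, (1 − p₀)/p₁} = 0.61886 / 0.7942 ≈ 0.7792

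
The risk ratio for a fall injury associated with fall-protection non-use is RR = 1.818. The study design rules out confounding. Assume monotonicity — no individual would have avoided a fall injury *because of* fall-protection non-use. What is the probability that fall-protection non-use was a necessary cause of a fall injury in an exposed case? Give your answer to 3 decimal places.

PN ≈ 0.450

Under exogeneity and monotonicity, PN = (RR − 1) / RR = 1 − 1/RR.
PN = (1.818 − 1) / 1.818 = 0.818 / 1.818 ≈ 0.4499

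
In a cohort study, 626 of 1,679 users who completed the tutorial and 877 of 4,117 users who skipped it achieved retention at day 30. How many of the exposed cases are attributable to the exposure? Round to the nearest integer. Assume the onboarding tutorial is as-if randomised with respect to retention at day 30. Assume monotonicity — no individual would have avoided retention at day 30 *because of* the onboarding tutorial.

p₁ = P(outcome | exposed) = 626/1679 = 0.37284
p₀ = P(outcome | unexposed) = 877/4117 = 0.21302
PN = (p₁ − p₀)/p₁ = (0.37284 − 0.21302) / 0.37284 ≈ 0.42866.
Attributable cases ≈ PN × (exposed cases) = 0.42866 × 626 ≈ 268.34.

about 268 cases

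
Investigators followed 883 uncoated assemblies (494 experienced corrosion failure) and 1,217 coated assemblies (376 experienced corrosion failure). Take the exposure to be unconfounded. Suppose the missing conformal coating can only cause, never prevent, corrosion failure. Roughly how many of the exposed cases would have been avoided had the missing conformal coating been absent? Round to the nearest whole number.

p₁ = P(outcome | exposed) = 494/883 = 0.55946
p₀ = P(outcome | unexposed) = 376/1217 = 0.30896
PN = (p₁ − p₀)/p₁ = (0.55946 − 0.30896) / 0.55946 ≈ 0.44776.
Attributable cases ≈ PN × (exposed cases) = 0.44776 × 494 ≈ 221.19.

about 221 cases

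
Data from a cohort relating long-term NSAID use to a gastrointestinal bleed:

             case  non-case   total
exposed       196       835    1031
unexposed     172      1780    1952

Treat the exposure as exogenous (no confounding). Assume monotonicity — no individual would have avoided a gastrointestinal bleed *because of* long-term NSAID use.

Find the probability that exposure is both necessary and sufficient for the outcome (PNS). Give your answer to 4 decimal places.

PNS ≈ 0.1020

p₁ = P(outcome | exposed) = 196/1031 = 0.19011
p₀ = P(outcome | unexposed) = 172/1952 = 0.088115
Under exogeneity and monotonicity, PNS = p₁ − p₀.
PNS = 0.19011 − 0.088115 = 0.10199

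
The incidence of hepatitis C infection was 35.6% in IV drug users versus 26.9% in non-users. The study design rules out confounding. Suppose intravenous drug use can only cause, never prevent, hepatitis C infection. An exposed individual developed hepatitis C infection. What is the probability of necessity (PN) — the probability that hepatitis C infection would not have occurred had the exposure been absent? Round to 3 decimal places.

PN ≈ 0.244

p₁ = 0.356, p₀ = 0.269.
Under exogeneity and monotonicity, PN = (p₁ − p₀) / p₁.
PN = (0.356 − 0.269) / 0.356 = 0.087 / 0.356 ≈ 0.2444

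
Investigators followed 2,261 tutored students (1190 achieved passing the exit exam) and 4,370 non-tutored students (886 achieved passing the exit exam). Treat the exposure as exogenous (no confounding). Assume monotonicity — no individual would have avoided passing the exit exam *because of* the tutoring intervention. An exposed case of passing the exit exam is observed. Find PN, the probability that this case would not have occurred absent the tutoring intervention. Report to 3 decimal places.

p₁ = P(outcome | exposed) = 1190/2261 = 0.52632
p₀ = P(outcome | unexposed) = 886/4370 = 0.20275
Under exogeneity and monotonicity, PN = (p₁ − p₀) / p₁.
PN = (0.52632 − 0.20275) / 0.52632 = 0.32357 / 0.52632 ≈ 0.6148

PN ≈ 0.615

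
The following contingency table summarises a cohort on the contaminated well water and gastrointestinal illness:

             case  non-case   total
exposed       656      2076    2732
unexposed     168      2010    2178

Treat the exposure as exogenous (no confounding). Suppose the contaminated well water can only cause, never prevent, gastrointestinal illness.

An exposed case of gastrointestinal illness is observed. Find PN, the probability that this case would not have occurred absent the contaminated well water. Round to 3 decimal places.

p₁ = P(outcome | exposed) = 656/2732 = 0.24012
p₀ = P(outcome | unexposed) = 168/2178 = 0.077135
Under exogeneity and monotonicity, PN = (p₁ − p₀) / p₁.
PN = (0.24012 − 0.077135) / 0.24012 = 0.16298 / 0.24012 ≈ 0.6788

PN ≈ 0.679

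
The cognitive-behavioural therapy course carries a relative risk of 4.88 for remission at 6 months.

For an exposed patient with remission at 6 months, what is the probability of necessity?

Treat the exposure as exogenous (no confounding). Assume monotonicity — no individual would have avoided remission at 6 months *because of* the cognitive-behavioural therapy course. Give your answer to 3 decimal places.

PN ≈ 0.795

Under exogeneity and monotonicity, PN = (RR − 1) / RR = 1 − 1/RR.
PN = (4.88 − 1) / 4.88 = 3.88 / 4.88 ≈ 0.7951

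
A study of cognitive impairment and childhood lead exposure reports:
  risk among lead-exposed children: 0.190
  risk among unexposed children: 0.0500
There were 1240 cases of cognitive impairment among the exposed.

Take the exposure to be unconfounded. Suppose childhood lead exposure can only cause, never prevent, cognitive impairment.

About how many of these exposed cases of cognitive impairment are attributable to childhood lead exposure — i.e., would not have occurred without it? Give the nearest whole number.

Let p₁ = 0.19, p₀ = 0.05.
PN = (p₁ − p₀)/p₁ = (0.19 − 0.05) / 0.19 ≈ 0.73684.
Attributable cases ≈ PN × (exposed cases) = 0.73684 × 1240 ≈ 913.68.

about 914 cases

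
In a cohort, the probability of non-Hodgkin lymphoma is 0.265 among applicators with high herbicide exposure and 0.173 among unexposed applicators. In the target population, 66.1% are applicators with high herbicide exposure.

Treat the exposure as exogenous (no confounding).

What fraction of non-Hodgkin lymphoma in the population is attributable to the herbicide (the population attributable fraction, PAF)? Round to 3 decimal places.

PAF ≈ 0.260

Let p₁ = 0.265, p₀ = 0.173.
Overall risk P(Y=1) = π·p₁ + (1−π)·p₀ = 0.661×0.265 + 0.339×0.173 = 0.23381.
Under exogeneity, PAF = [P(Y=1) − p₀] / P(Y=1).
PAF = (0.23381 − 0.173) / 0.23381 ≈ 0.2601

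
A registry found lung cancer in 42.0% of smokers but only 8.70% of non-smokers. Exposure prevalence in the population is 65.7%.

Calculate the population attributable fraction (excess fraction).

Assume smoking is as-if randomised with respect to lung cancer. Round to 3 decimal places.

PAF ≈ 0.715

p₁ = 0.42, p₀ = 0.087.
Overall risk P(Y=1) = π·p₁ + (1−π)·p₀ = 0.657×0.42 + 0.343×0.087 = 0.30578.
Under exogeneity, PAF = [P(Y=1) − p₀] / P(Y=1).
PAF = (0.30578 − 0.087) / 0.30578 ≈ 0.7155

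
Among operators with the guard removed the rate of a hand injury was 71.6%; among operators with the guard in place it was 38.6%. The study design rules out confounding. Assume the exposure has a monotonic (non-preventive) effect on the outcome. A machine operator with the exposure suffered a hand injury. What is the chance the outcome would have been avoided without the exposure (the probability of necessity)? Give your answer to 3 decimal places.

PN ≈ 0.461

p₁ = 0.716, p₀ = 0.386.
Under exogeneity and monotonicity, PN = (p₁ − p₀) / p₁.
PN = (0.716 − 0.386) / 0.716 = 0.33 / 0.716 ≈ 0.4609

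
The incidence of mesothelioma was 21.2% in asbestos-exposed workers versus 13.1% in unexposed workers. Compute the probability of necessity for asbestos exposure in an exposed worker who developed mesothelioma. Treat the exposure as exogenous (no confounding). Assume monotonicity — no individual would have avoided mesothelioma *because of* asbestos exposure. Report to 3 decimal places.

PN ≈ 0.382

p₁ = 0.212, p₀ = 0.131.
Under exogeneity and monotonicity, PN = (p₁ − p₀) / p₁.
PN = (0.212 − 0.131) / 0.212 = 0.081 / 0.212 ≈ 0.3821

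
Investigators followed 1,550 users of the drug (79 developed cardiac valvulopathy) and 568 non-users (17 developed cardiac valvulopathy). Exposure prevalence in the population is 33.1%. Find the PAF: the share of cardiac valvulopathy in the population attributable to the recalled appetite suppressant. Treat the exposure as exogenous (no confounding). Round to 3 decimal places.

PAF ≈ 0.189

p₁ = P(outcome | exposed) = 79/1550 = 0.050968
p₀ = P(outcome | unexposed) = 17/568 = 0.02993
Overall risk P(Y=1) = π·p₁ + (1−π)·p₀ = 0.331×0.050968 + 0.669×0.02993 = 0.036893.
Under exogeneity, PAF = [P(Y=1) − p₀] / P(Y=1).
PAF = (0.036893 − 0.02993) / 0.036893 ≈ 0.1888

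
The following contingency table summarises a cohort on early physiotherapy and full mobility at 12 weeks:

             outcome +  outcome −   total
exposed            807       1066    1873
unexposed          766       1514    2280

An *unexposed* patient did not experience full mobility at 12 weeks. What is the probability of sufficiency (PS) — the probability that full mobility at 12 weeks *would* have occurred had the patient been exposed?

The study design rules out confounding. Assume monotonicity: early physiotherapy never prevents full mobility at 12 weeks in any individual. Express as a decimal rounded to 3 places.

p₁ = P(outcome | exposed) = 807/1873 = 0.43086
p₀ = P(outcome | unexposed) = 766/2280 = 0.33596
Under exogeneity and monotonicity, PS = (p₁ − p₀)/(1 − p₀).
PS = (0.43086 − 0.33596) / 0.66404 ≈ 0.1429

PS ≈ 0.143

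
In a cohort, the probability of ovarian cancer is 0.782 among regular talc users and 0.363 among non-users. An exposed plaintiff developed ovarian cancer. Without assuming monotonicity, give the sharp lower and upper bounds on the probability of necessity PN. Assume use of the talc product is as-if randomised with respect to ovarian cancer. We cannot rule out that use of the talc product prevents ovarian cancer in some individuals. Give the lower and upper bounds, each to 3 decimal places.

0.536 ≤ PN ≤ 0.815

Let p₁ = 0.782, p₀ = 0.363.
Under exogeneity alone the bounds on PN are max{0,(p₁−p₀)/p₁} ≤ PN ≤ min{1,(1−p₀)/p₁}.
  lower = (p₁ − p₀)/p₁ = 0.419 / 0.782 ≈ 0.5358
  upper = min{1, (1 − p₀)/p₁} = 0.637 / 0.782 ≈ 0.8146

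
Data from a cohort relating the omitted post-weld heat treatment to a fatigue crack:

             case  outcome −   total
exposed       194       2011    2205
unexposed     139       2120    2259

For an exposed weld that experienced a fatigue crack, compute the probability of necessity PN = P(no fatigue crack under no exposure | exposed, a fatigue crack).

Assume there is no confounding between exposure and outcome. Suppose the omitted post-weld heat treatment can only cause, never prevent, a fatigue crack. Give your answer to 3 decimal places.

p₁ = P(outcome | exposed) = 194/2205 = 0.087982
p₀ = P(outcome | unexposed) = 139/2259 = 0.061532
Under exogeneity and monotonicity, PN = (p₁ − p₀) / p₁.
PN = (0.087982 − 0.061532) / 0.087982 = 0.02645 / 0.087982 ≈ 0.3006

PN ≈ 0.301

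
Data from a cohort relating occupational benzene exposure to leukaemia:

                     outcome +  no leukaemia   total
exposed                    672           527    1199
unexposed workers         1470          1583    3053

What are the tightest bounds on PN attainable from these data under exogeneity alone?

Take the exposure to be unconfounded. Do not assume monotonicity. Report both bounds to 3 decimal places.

p₁ = P(outcome | exposed) = 672/1199 = 0.56047
p₀ = P(outcome | unexposed) = 1470/3053 = 0.48149
Under exogeneity alone the bounds on PN are max{0,(p₁−p₀)/p₁} ≤ PN ≤ min{1,(1−p₀)/p₁}.
  lower = (p₁ − p₀)/p₁ = 0.078973 / 0.56047 ≈ 0.1409
  upper = min{1, (1 − p₀)/p₁} = 0.51851 / 0.56047 ≈ 0.9251

0.141 ≤ PN ≤ 0.925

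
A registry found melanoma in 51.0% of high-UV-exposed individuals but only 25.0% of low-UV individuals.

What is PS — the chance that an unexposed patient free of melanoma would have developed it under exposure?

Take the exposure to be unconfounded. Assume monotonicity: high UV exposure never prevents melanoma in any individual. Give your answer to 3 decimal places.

p₁ = 0.51, p₀ = 0.25.
Under exogeneity and monotonicity, PS = (p₁ − p₀) / (1 − p₀).
PS = (0.51 − 0.25) / (1 − 0.25) = 0.26 / 0.75 ≈ 0.3467

PS ≈ 0.347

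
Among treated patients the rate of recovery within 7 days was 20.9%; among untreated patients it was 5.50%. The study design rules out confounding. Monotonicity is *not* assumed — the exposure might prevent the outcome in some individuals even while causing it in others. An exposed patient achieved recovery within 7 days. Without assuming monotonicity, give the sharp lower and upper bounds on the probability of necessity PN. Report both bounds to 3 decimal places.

0.737 ≤ PN ≤ 1.000

p₁ = 0.209, p₀ = 0.055.
Under exogeneity alone the bounds on PN are max{0,(p₁−p₀)/p₁} ≤ PN ≤ min{1,(1−p₀)/p₁}.
  lower = (p₁ − p₀)/p₁ = 0.154 / 0.209 ≈ 0.7368
  upper = min{1, (1 − p₀)/p₁} = 0.945 / 0.209 ≈ 4.5215 → capped at 1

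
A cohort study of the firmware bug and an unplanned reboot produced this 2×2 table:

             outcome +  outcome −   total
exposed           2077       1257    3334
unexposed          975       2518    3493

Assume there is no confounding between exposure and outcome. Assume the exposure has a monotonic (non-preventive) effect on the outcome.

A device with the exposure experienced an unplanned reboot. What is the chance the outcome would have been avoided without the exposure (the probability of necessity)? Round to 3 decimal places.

PN ≈ 0.552

p₁ = P(outcome | exposed) = 2077/3334 = 0.62298
p₀ = P(outcome | unexposed) = 975/3493 = 0.27913
Under exogeneity and monotonicity, PN = (p₁ − p₀)/p₁.
PN = (0.62298 − 0.27913) / 0.62298 ≈ 0.5519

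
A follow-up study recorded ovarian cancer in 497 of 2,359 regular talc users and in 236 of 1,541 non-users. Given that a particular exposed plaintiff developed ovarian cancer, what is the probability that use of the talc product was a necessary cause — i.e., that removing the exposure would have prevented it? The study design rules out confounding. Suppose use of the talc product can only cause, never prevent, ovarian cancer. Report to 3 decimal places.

p₁ = P(outcome | exposed) = 497/2359 = 0.21068
p₀ = P(outcome | unexposed) = 236/1541 = 0.15315
Under exogeneity and monotonicity, PN = (p₁ − p₀) / p₁.
PN = (0.21068 − 0.15315) / 0.21068 = 0.057535 / 0.21068 ≈ 0.2731

PN ≈ 0.273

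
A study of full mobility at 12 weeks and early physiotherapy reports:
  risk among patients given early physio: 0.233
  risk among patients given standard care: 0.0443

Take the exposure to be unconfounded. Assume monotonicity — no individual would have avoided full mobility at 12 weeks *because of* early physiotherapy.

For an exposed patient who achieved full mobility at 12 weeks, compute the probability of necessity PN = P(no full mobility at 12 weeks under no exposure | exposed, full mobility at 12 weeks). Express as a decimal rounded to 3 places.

PN ≈ 0.810

Let p₁ = 0.233, p₀ = 0.0443.
Under exogeneity and monotonicity, PN = (p₁ − p₀) / p₁.
PN = (0.233 − 0.0443) / 0.233 = 0.1887 / 0.233 ≈ 0.8099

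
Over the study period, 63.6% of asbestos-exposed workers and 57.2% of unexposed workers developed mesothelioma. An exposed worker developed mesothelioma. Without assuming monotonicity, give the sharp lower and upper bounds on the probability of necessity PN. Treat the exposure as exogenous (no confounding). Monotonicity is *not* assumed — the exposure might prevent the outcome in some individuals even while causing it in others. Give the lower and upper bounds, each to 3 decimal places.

0.101 ≤ PN ≤ 0.673

p₁ = 0.636, p₀ = 0.572.
Under exogeneity alone the bounds on PN are max{0,(p₁−p₀)/p₁} ≤ PN ≤ min{1,(1−p₀)/p₁}.
  lower = (p₁ − p₀)/p₁ = 0.064 / 0.636 ≈ 0.1006
  upper = min{1, (1 − p₀)/p₁} = 0.428 / 0.636 ≈ 0.6730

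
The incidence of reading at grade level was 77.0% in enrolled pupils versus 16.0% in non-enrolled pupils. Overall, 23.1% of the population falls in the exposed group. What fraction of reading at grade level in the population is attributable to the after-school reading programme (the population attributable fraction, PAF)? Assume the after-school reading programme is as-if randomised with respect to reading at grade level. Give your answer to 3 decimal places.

p₁ = 0.77, p₀ = 0.16.
Overall risk P(Y=1) = π·p₁ + (1−π)·p₀ = 0.231×0.77 + 0.769×0.16 = 0.30091.
Under exogeneity, PAF = [P(Y=1) − p₀] / P(Y=1).
PAF = (0.30091 − 0.16) / 0.30091 ≈ 0.4683

PAF ≈ 0.468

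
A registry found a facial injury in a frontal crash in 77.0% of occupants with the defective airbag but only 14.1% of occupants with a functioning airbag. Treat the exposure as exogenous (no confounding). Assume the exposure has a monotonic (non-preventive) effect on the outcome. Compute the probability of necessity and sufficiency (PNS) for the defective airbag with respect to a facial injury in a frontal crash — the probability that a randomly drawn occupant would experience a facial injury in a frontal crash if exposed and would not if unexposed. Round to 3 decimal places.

p₁ = 0.77, p₀ = 0.141.
Under exogeneity and monotonicity, PNS = p₁ − p₀.
PNS = 0.77 − 0.141 = 0.629

PNS ≈ 0.629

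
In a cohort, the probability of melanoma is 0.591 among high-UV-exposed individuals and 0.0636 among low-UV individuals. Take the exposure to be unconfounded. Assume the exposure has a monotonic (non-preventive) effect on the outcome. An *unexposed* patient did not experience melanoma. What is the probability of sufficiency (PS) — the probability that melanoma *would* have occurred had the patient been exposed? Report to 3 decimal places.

PS ≈ 0.563

Let p₁ = 0.591, p₀ = 0.0636.
Under exogeneity and monotonicity, PS = (p₁ − p₀) / (1 − p₀).
PS = (0.591 − 0.0636) / (1 − 0.0636) = 0.5274 / 0.9364 ≈ 0.5632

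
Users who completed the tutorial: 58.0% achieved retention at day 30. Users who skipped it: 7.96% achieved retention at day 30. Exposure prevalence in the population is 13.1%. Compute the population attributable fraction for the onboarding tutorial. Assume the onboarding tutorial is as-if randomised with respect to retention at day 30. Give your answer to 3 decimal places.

PAF ≈ 0.452

p₁ = 0.58, p₀ = 0.0796.
Overall risk P(Y=1) = π·p₁ + (1−π)·p₀ = 0.131×0.58 + 0.869×0.0796 = 0.14515.
Under exogeneity, PAF = [P(Y=1) − p₀] / P(Y=1).
PAF = (0.14515 − 0.0796) / 0.14515 ≈ 0.4516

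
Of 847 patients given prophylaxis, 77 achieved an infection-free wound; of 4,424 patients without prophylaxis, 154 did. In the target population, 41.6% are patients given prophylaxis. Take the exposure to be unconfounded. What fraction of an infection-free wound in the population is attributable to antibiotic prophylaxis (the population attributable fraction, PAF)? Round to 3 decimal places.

PAF ≈ 0.401

p₁ = P(outcome | exposed) = 77/847 = 0.090909
p₀ = P(outcome | unexposed) = 154/4424 = 0.03481
Overall risk P(Y=1) = π·p₁ + (1−π)·p₀ = 0.416×0.090909 + 0.584×0.03481 = 0.058147.
Under exogeneity, PAF = [P(Y=1) − p₀] / P(Y=1).
PAF = (0.058147 − 0.03481) / 0.058147 ≈ 0.4013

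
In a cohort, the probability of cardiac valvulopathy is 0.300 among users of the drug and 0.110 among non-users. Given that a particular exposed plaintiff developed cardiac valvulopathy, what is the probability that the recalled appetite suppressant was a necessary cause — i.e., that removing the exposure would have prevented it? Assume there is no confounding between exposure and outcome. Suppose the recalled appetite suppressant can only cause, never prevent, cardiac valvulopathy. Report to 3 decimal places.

Let p₁ = 0.3, p₀ = 0.11.
Under exogeneity and monotonicity, PN = (p₁ − p₀) / p₁.
PN = (0.3 − 0.11) / 0.3 = 0.19 / 0.3 ≈ 0.6333

PN ≈ 0.633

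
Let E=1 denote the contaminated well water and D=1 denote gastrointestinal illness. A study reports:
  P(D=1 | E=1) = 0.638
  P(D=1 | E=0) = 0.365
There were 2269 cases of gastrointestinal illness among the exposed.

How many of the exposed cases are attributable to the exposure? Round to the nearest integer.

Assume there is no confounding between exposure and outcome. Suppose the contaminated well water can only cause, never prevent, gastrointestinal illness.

Let p₁ = 0.638, p₀ = 0.365.
PN = (p₁ − p₀)/p₁ = (0.638 − 0.365) / 0.638 ≈ 0.42790.
Attributable cases ≈ PN × (exposed cases) = 0.42790 × 2269 ≈ 970.90.

about 971 cases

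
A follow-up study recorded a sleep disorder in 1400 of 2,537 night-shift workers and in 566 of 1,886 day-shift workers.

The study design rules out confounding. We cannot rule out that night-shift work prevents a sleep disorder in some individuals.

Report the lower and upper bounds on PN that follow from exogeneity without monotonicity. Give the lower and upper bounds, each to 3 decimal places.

p₁ = P(outcome | exposed) = 1400/2537 = 0.55183
p₀ = P(outcome | unexposed) = 566/1886 = 0.30011
Under exogeneity alone the bounds on PN are max{0,(p₁−p₀)/p₁} ≤ PN ≤ min{1,(1−p₀)/p₁}.
  lower = (p₁ − p₀)/p₁ = 0.25173 / 0.55183 ≈ 0.4562
  upper = min{1, (1 − p₀)/p₁} = 0.69989 / 0.55183 ≈ 1.2683 → capped at 1

0.456 ≤ PN ≤ 1.000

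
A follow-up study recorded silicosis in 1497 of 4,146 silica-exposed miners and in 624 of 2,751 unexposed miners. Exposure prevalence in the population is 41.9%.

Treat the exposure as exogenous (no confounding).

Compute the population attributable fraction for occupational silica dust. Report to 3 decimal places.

p₁ = P(outcome | exposed) = 1497/4146 = 0.36107
p₀ = P(outcome | unexposed) = 624/2751 = 0.22683
Overall risk P(Y=1) = π·p₁ + (1−π)·p₀ = 0.419×0.36107 + 0.581×0.22683 = 0.28307.
Under exogeneity, PAF = [P(Y=1) − p₀] / P(Y=1).
PAF = (0.28307 − 0.22683) / 0.28307 ≈ 0.1987

PAF ≈ 0.199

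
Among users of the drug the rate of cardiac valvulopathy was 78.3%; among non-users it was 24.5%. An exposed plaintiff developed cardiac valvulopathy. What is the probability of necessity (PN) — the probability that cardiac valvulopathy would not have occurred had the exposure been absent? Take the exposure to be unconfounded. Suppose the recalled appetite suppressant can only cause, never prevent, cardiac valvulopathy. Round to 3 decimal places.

PN ≈ 0.687

p₁ = 0.783, p₀ = 0.245.
Under exogeneity and monotonicity, PN = (p₁ − p₀) / p₁.
PN = (0.783 − 0.245) / 0.783 = 0.538 / 0.783 ≈ 0.6871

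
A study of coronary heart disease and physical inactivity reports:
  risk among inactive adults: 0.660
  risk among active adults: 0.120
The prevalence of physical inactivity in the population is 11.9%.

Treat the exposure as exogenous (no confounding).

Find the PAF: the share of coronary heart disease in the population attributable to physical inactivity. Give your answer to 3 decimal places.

Let p₁ = 0.66, p₀ = 0.12.
Overall risk P(Y=1) = π·p₁ + (1−π)·p₀ = 0.119×0.66 + 0.881×0.12 = 0.18426.
Under exogeneity, PAF = [P(Y=1) − p₀] / P(Y=1).
PAF = (0.18426 − 0.12) / 0.18426 ≈ 0.3487

PAF ≈ 0.349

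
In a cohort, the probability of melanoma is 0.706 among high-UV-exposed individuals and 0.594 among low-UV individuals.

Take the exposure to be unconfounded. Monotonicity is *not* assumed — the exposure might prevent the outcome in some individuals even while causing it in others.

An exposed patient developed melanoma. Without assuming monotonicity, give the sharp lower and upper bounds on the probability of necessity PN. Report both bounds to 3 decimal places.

Let p₁ = 0.706, p₀ = 0.594.
Under exogeneity alone the bounds on PN are max{0,(p₁−p₀)/p₁} ≤ PN ≤ min{1,(1−p₀)/p₁}.
  lower = (p₁ − p₀)/p₁ = 0.112 / 0.706 ≈ 0.1586
  upper = min{1, (1 − p₀)/p₁} = 0.406 / 0.706 ≈ 0.5751

0.159 ≤ PN ≤ 0.575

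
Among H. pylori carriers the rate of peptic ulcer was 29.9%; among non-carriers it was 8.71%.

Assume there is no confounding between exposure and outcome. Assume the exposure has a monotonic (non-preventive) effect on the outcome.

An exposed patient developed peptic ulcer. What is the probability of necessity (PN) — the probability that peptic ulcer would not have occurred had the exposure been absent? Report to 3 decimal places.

p₁ = 0.299, p₀ = 0.0871.
Under exogeneity and monotonicity, PN = (p₁ − p₀) / p₁.
PN = (0.299 − 0.0871) / 0.299 = 0.2119 / 0.299 ≈ 0.7087

PN ≈ 0.709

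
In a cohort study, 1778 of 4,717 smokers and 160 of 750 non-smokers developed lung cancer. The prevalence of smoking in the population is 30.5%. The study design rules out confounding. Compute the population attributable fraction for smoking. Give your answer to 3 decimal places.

p₁ = P(outcome | exposed) = 1778/4717 = 0.37693
p₀ = P(outcome | unexposed) = 160/750 = 0.21333
Overall risk P(Y=1) = π·p₁ + (1−π)·p₀ = 0.305×0.37693 + 0.695×0.21333 = 0.26323.
Under exogeneity, PAF = [P(Y=1) − p₀] / P(Y=1).
PAF = (0.26323 − 0.21333) / 0.26323 ≈ 0.1896

PAF ≈ 0.190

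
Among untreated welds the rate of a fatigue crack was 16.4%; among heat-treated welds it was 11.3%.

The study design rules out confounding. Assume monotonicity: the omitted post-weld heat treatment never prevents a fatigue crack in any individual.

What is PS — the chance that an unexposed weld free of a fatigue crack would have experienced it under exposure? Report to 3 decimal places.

p₁ = 0.164, p₀ = 0.113.
Under exogeneity and monotonicity, PS = (p₁ − p₀) / (1 − p₀).
PS = (0.164 − 0.113) / (1 − 0.113) = 0.051 / 0.887 ≈ 0.0575

PS ≈ 0.057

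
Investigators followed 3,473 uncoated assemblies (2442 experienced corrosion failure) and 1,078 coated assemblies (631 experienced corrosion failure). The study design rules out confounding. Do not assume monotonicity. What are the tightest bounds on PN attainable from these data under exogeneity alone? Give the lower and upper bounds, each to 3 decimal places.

0.168 ≤ PN ≤ 0.590

p₁ = P(outcome | exposed) = 2442/3473 = 0.70314
p₀ = P(outcome | unexposed) = 631/1078 = 0.58534
Under exogeneity alone the bounds on PN are max{0,(p₁−p₀)/p₁} ≤ PN ≤ min{1,(1−p₀)/p₁}.
  lower = (p₁ − p₀)/p₁ = 0.1178 / 0.70314 ≈ 0.1675
  upper = min{1, (1 − p₀)/p₁} = 0.41466 / 0.70314 ≈ 0.5897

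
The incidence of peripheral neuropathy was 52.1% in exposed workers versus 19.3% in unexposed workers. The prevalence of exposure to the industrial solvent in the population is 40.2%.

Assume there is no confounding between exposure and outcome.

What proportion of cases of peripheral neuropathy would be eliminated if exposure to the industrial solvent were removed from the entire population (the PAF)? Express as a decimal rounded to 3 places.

p₁ = 0.521, p₀ = 0.193.
Overall risk P(Y=1) = π·p₁ + (1−π)·p₀ = 0.402×0.521 + 0.598×0.193 = 0.32486.
Under exogeneity, PAF = [P(Y=1) − p₀] / P(Y=1).
PAF = (0.32486 − 0.193) / 0.32486 ≈ 0.4059

PAF ≈ 0.406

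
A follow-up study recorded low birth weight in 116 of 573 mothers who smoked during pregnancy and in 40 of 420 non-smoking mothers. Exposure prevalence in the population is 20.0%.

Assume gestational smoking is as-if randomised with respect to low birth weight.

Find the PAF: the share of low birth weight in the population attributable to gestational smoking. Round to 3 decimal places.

PAF ≈ 0.184

p₁ = P(outcome | exposed) = 116/573 = 0.20244
p₀ = P(outcome | unexposed) = 40/420 = 0.095238
Overall risk P(Y=1) = π·p₁ + (1−π)·p₀ = 0.2×0.20244 + 0.8×0.095238 = 0.11668.
Under exogeneity, PAF = [P(Y=1) − p₀] / P(Y=1).
PAF = (0.11668 − 0.095238) / 0.11668 ≈ 0.1838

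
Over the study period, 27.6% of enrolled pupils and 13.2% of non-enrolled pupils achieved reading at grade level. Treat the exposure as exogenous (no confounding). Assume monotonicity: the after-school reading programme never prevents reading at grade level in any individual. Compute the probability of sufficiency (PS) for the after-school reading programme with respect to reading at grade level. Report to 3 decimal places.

PS ≈ 0.166

p₁ = 0.276, p₀ = 0.132.
Under exogeneity and monotonicity, PS = (p₁ − p₀) / (1 − p₀).
PS = (0.276 − 0.132) / (1 − 0.132) = 0.144 / 0.868 ≈ 0.1659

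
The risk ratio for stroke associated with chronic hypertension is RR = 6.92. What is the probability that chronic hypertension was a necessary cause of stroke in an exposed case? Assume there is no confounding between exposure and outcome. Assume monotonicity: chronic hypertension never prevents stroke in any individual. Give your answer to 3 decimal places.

Under exogeneity and monotonicity, PN = (RR − 1) / RR = 1 − 1/RR.
PN = (6.92 − 1) / 6.92 = 5.92 / 6.92 ≈ 0.8555

PN ≈ 0.855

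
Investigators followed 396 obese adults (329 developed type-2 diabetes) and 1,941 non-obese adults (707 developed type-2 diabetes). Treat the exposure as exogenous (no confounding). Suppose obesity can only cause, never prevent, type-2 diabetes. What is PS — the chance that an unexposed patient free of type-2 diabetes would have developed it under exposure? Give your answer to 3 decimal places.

p₁ = P(outcome | exposed) = 329/396 = 0.83081
p₀ = P(outcome | unexposed) = 707/1941 = 0.36425
Under exogeneity and monotonicity, PS = (p₁ − p₀) / (1 − p₀).
PS = (0.83081 − 0.36425) / (1 − 0.36425) = 0.46656 / 0.63575 ≈ 0.7339

PS ≈ 0.734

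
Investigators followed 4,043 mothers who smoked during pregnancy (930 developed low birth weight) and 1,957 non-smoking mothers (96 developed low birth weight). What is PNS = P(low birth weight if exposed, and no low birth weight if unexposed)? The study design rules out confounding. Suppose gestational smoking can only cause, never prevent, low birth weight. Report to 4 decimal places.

PNS ≈ 0.1810

p₁ = P(outcome | exposed) = 930/4043 = 0.23003
p₀ = P(outcome | unexposed) = 96/1957 = 0.049055
Under exogeneity and monotonicity, PNS = p₁ − p₀.
PNS = 0.23003 − 0.049055 = 0.18097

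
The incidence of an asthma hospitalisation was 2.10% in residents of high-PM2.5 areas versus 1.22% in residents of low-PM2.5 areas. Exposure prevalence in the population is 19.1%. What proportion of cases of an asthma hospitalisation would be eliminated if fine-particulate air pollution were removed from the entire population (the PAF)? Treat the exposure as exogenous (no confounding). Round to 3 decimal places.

p₁ = 0.021, p₀ = 0.0122.
Overall risk P(Y=1) = π·p₁ + (1−π)·p₀ = 0.191×0.021 + 0.809×0.0122 = 0.013881.
Under exogeneity, PAF = [P(Y=1) − p₀] / P(Y=1).
PAF = (0.013881 − 0.0122) / 0.013881 ≈ 0.1211

PAF ≈ 0.121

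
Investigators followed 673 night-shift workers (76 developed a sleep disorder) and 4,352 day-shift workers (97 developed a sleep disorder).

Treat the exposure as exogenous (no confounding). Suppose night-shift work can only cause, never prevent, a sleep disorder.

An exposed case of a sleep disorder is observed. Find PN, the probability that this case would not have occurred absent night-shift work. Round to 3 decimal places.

p₁ = P(outcome | exposed) = 76/673 = 0.11293
p₀ = P(outcome | unexposed) = 97/4352 = 0.022289
Under exogeneity and monotonicity, PN = (p₁ − p₀) / p₁.
PN = (0.11293 − 0.022289) / 0.11293 = 0.090639 / 0.11293 ≈ 0.8026

PN ≈ 0.803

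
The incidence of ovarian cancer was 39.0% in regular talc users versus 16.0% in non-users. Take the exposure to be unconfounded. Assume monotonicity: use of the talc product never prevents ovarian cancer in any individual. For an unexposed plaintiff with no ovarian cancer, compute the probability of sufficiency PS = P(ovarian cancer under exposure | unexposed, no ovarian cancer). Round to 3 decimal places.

p₁ = 0.39, p₀ = 0.16.
Under exogeneity and monotonicity, PS = (p₁ − p₀) / (1 − p₀).
PS = (0.39 − 0.16) / (1 − 0.16) = 0.23 / 0.84 ≈ 0.2738

PS ≈ 0.274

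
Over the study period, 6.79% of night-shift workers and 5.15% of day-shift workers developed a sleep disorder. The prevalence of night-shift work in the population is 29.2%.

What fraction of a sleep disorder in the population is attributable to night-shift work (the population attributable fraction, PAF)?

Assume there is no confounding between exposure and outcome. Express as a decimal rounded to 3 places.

p₁ = 0.0679, p₀ = 0.0515.
Overall risk P(Y=1) = π·p₁ + (1−π)·p₀ = 0.292×0.0679 + 0.708×0.0515 = 0.056289.
Under exogeneity, PAF = [P(Y=1) − p₀] / P(Y=1).
PAF = (0.056289 − 0.0515) / 0.056289 ≈ 0.0851

PAF ≈ 0.085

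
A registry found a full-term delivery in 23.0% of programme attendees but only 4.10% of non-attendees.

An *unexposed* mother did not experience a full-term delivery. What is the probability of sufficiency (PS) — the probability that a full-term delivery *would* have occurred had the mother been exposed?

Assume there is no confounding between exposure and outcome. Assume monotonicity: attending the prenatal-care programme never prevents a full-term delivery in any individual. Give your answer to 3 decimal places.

p₁ = 0.23, p₀ = 0.041.
Under exogeneity and monotonicity, PS = (p₁ − p₀) / (1 − p₀).
PS = (0.23 − 0.041) / (1 − 0.041) = 0.189 / 0.959 ≈ 0.1971

PS ≈ 0.197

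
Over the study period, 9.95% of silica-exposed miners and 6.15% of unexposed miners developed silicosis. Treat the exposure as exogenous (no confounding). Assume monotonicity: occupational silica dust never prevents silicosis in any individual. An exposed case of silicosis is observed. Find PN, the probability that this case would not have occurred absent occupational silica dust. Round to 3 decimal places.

PN ≈ 0.382

p₁ = 0.0995, p₀ = 0.0615.
Under exogeneity and monotonicity, PN = (p₁ − p₀) / p₁.
PN = (0.0995 − 0.0615) / 0.0995 = 0.038 / 0.0995 ≈ 0.3819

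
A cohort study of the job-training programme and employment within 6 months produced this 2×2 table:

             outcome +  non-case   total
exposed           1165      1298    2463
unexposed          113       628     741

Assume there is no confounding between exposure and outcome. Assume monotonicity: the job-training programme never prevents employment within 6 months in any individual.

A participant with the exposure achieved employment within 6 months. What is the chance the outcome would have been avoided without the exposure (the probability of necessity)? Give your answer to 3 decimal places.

p₁ = P(outcome | exposed) = 1165/2463 = 0.473
p₀ = P(outcome | unexposed) = 113/741 = 0.1525
Under exogeneity and monotonicity, PN = (p₁ − p₀)/p₁.
PN = (0.473 − 0.1525) / 0.473 ≈ 0.6776

PN ≈ 0.678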